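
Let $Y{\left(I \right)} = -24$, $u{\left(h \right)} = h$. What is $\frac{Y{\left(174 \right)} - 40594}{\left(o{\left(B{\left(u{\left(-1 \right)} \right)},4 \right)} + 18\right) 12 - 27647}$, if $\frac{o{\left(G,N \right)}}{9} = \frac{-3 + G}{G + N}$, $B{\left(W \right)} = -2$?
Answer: $\frac{40618}{27701} \approx 1.4663$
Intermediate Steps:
$o{\left(G,N \right)} = \frac{9 \left(-3 + G\right)}{G + N}$ ($o{\left(G,N \right)} = 9 \frac{-3 + G}{G + N} = \frac{9 \left(-3 + G\right)}{G + N}$)
$\frac{Y{\left(174 \right)} - 40594}{\left(o{\left(B{\left(u{\left(-1 \right)} \right)},4 \right)} + 18\right) 12 - 27647} = \frac{-24 - 40594}{\left(\frac{9 \left(-3 - 2\right)}{-2 + 4} + 18\right) 12 - 27647} = - \frac{40618}{\left(9 \cdot \frac{1}{2} \left(-5\right) + 18\right) 12 - 27647} = - \frac{40618}{\left(- \frac{45}{2} + 18\right) 12 - 27647} = - \frac{40618}{\left(- \frac{9}{2}\right) 12 - 27647} = - \frac{40618}{-54 - 27647} = - \frac{40618}{-27701} = \left(-40618\right) \left(- \frac{1}{27701}\right) = \frac{40618}{27701}$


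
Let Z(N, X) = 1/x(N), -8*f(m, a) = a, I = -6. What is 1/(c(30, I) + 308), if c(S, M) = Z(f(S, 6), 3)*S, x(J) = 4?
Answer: 2/631 ≈ 0.0031696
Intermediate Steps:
f(m, a) = -a/8
Z(N, X) = ¼ (Z(N, X) = 1/4 = ¼)
c(S, M) = S/4
1/(c(30, I) + 308) = 1/((¼)*30 + 308) = 1/(15/2 + 308) = 1/(631/2) = 2/631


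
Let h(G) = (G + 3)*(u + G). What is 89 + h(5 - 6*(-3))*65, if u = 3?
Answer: 44029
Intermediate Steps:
h(G) = (3 + G)**2 (h(G) = (G + 3)*(3 + G) = (3 + G)*(3 + G) = (3 + G)**2)
89 + h(5 - 6*(-3))*65 = 89 + (9 + (5 - 6*(-3))**2 + 6*(5 - 6*(-3)))*65 = 89 + (9 + (5 - 1*(-18))**2 + 6*(5 - 1*(-18)))*65 = 89 + (9 + (5 + 18)**2 + 6*(5 + 18))*65 = 89 + (9 + 23**2 + 6*23)*65 = 89 + (9 + 529 + 138)*65 = 89 + 676*65 = 89 + 43940 = 44029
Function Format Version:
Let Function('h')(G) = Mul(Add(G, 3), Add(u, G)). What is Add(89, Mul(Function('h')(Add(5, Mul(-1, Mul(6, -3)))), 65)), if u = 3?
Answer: 44029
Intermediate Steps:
Function('h')(G) = Pow(Add(3, G), 2) (Function('h')(G) = Mul(Add(G, 3), Add(3, G)) = Mul(Add(3, G), Add(3, G)) = Pow(Add(3, G), 2))
Add(89, Mul(Function('h')(Add(5, Mul(-1, Mul(6, -3)))), 65)) = Add(89, Mul(Add(9, Pow(Add(5, Mul(-1, Mul(6, -3))), 2), Mul(6, Add(5, Mul(-1, Mul(6, -3))))), 65)) = Add(89, Mul(Add(9, Pow(Add(5, Mul(-1, -18)), 2), Mul(6, Add(5, Mul(-1, -18)))), 65)) = Add(89, Mul(Add(9, Pow(Add(5, 18), 2), Mul(6, Add(5, 18))), 65)) = Add(89, Mul(Add(9, Pow(23, 2), Mul(6, 23)), 65)) = Add(89, Mul(Add(9, 529, 138), 65)) = Add(89, Mul(676, 65)) = Add(89, 43940) = 44029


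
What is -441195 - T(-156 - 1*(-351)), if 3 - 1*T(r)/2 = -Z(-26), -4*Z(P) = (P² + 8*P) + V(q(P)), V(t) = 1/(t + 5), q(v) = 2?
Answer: -6173537/14 ≈ -4.4097e+5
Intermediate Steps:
V(t) = 1/(5 + t)
Z(P) = -1/28 - 2*P - P²/4 (Z(P) = -((P² + 8*P) + 1/(5 + 2))/4 = -((P² + 8*P) + 1/7)/4 = -((P² + 8*P) + ⅐)/4 = -(⅐ + P² + 8*P)/4 = -1/28 - 2*P - P²/4)
T(r) = -3193/14 (T(r) = 6 - (-2)*(-1/28 - 2*(-26) - ¼*(-26)²) = 6 - (-2)*(-1/28 + 52 - ¼*676) = 6 - (-2)*(-1/28 + 52 - 169) = 6 - (-2)*(-3277)/28 = 6 - 2*3277/28 = 6 - 3277/14 = -3193/14)
-441195 - T(-156 - 1*(-351)) = -441195 - 1*(-3193/14) = -441195 + 3193/14 = -6173537/14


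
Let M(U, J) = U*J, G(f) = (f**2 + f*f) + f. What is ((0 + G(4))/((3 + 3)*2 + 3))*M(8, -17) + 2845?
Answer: 12593/5 ≈ 2518.6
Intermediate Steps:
G(f) = f + 2*f**2 (G(f) = (f**2 + f**2) + f = 2*f**2 + f = f + 2*f**2)
M(U, J) = J*U
((0 + G(4))/((3 + 3)*2 + 3))*M(8, -17) + 2845 = ((0 + 4*(1 + 2*4))/((3 + 3)*2 + 3))*(-17*8) + 2845 = ((0 + 4*(1 + 8))/(6*2 + 3))*(-136) + 2845 = ((0 + 4*9)/(12 + 3))*(-136) + 2845 = ((0 + 36)/15)*(-136) + 2845 = (36*(1/15))*(-136) + 2845 = (12/5)*(-136) + 2845 = -1632/5 + 2845 = 12593/5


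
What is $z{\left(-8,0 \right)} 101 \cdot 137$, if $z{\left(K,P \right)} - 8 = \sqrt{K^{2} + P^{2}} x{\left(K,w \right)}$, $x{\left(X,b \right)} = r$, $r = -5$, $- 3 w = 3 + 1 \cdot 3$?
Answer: $-442784$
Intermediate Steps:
$w = -2$ ($w = - \frac{3 + 1 \cdot 3}{3} = - \frac{3 + 3}{3} = \left(- \frac{1}{3}\right) 6 = -2$)
$x{\left(X,b \right)} = -5$
$z{\left(K,P \right)} = 8 - 5 \sqrt{K^{2} + P^{2}}$ ($z{\left(K,P \right)} = 8 + \sqrt{K^{2} + P^{2}} \left(-5\right) = 8 - 5 \sqrt{K^{2} + P^{2}}$)
$z{\left(-8,0 \right)} 101 \cdot 137 = \left(8 - 5 \sqrt{\left(-8\right)^{2} + 0^{2}}\right) 101 \cdot 137 = \left(8 - 5 \sqrt{64 + 0}\right) 101 \cdot 137 = \left(8 - 5 \sqrt{64}\right) 101 \cdot 137 = \left(8 - 40\right) 101 \cdot 137 = \left(-32\right) 101 \cdot 137 = \left(-3232\right) 137 = -442784$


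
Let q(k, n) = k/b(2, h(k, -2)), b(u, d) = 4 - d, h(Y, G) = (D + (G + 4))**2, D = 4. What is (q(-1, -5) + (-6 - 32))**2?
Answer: 1476225/1024 ≈ 1441.6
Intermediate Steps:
h(Y, G) = (8 + G)**2 (h(Y, G) = (4 + (G + 4))**2 = (4 + (4 + G))**2 = (8 + G)**2)
q(k, n) = -k/32 (q(k, n) = k/(4 - (8 - 2)**2) = k/(4 - 1*6**2) = k/(4 - 1*36) = k/(4 - 36) = k/(-32) = k*(-1/32) = -k/32)
(q(-1, -5) + (-6 - 32))**2 = (-1/32*(-1) + (-6 - 32))**2 = (1/32 - 38)**2 = (-1215/32)**2 = 1476225/1024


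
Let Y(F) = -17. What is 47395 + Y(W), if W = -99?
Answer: 47378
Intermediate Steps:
47395 + Y(W) = 47395 - 17 = 47378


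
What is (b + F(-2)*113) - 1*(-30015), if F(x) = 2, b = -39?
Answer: 30202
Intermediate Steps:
(b + F(-2)*113) - 1*(-30015) = (-39 + 2*113) - 1*(-30015) = (-39 + 226) + 30015 = 187 + 30015 = 30202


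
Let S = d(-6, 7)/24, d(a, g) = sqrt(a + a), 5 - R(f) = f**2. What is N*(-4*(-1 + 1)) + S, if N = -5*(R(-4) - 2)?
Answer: I*sqrt(3)/12 ≈ 0.14434*I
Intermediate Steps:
R(f) = 5 - f**2
d(a, g) = sqrt(2)*sqrt(a) (d(a, g) = sqrt(2*a) = sqrt(2)*sqrt(a))
N = 65 (N = -5*((5 - 1*(-4)**2) - 2) = -5*((5 - 1*16) - 2) = -5*((5 - 16) - 2) = -5*(-11 - 2) = -5*(-13) = 65)
S = I*sqrt(3)/12 (S = (sqrt(2)*sqrt(-6))/24 = (sqrt(2)*(I*sqrt(6)))*(1/24) = (2*I*sqrt(3))*(1/24) = I*sqrt(3)/12 ≈ 0.14434*I)
N*(-4*(-1 + 1)) + S = 65*(-4*(-1 + 1)) + I*sqrt(3)/12 = 65*(-4*0) + I*sqrt(3)/12 = 65*0 + I*sqrt(3)/12 = 0 + I*sqrt(3)/12 = I*sqrt(3)/12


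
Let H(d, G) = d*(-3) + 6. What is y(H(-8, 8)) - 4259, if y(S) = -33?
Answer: -4292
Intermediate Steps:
H(d, G) = 6 - 3*d (H(d, G) = -3*d + 6 = 6 - 3*d)
y(H(-8, 8)) - 4259 = -33 - 4259 = -4292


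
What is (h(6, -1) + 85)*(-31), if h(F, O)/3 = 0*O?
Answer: -2635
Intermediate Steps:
h(F, O) = 0 (h(F, O) = 3*(0*O) = 3*0 = 0)
(h(6, -1) + 85)*(-31) = (0 + 85)*(-31) = 85*(-31) = -2635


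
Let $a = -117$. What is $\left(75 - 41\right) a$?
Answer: $-3978$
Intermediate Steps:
$\left(75 - 41\right) a = \left(75 - 41\right) \left(-117\right) = 34 \left(-117\right) = -3978$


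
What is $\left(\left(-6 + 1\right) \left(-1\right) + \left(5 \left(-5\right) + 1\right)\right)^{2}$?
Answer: $361$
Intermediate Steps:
$\left(\left(-6 + 1\right) \left(-1\right) + \left(5 \left(-5\right) + 1\right)\right)^{2} = \left(\left(-5\right) \left(-1\right) + \left(-25 + 1\right)\right)^{2} = \left(5 - 24\right)^{2} = \left(-19\right)^{2} = 361$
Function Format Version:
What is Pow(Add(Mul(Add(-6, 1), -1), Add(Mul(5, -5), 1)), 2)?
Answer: 361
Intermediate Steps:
Pow(Add(Mul(Add(-6, 1), -1), Add(Mul(5, -5), 1)), 2) = Pow(Add(Mul(-5, -1), Add(-25, 1)), 2) = Pow(Add(5, -24), 2) = Pow(-19, 2) = 361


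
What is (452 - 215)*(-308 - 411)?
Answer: -170403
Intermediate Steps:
(452 - 215)*(-308 - 411) = 237*(-719) = -170403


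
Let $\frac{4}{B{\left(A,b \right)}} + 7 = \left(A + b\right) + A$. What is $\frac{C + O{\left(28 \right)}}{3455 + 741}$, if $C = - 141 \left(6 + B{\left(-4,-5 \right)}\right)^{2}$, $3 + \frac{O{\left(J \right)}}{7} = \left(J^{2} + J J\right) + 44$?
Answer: $\frac{81497}{52450} \approx 1.5538$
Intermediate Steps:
$B{\left(A,b \right)} = \frac{4}{-7 + b + 2 A}$ ($B{\left(A,b \right)} = \frac{4}{-7 + \left(\left(A + b\right) + A\right)} = \frac{4}{-7 + \left(b + 2 A\right)} = \frac{4}{-7 + b + 2 A}$)
$O{\left(J \right)} = 287 + 14 J^{2}$ ($O{\left(J \right)} = -21 + 7 \left(\left(J^{2} + J J\right) + 44\right) = -21 + 7 \left(\left(J^{2} + J^{2}\right) + 44\right) = -21 + 7 \left(2 J^{2} + 44\right) = -21 + 7 \left(44 + 2 J^{2}\right) = -21 + \left(308 + 14 J^{2}\right) = 287 + 14 J^{2}$)
$C = - \frac{118581}{25}$ ($C = - 141 \left(6 + \frac{4}{-7 - 5 + 2 \left(-4\right)}\right)^{2} = - 141 \left(6 + \frac{4}{-7 - 5 - 8}\right)^{2} = - 141 \left(6 + \frac{4}{-20}\right)^{2} = - 141 \left(6 + 4 \left(- \frac{1}{20}\right)\right)^{2} = - 141 \left(6 - \frac{1}{5}\right)^{2} = - 141 \left(\frac{29}{5}\right)^{2} = \left(-141\right) \frac{841}{25} = - \frac{118581}{25} \approx -4743.2$)
$\frac{C + O{\left(28 \right)}}{3455 + 741} = \frac{- \frac{118581}{25} + \left(287 + 14 \cdot 28^{2}\right)}{3455 + 741} = \frac{- \frac{118581}{25} + \left(287 + 14 \cdot 784\right)}{4196} = \left(- \frac{118581}{25} + \left(287 + 10976\right)\right) \frac{1}{4196} = \left(- \frac{118581}{25} + 11263\right) \frac{1}{4196} = \frac{162994}{25} \cdot \frac{1}{4196} = \frac{81497}{52450}$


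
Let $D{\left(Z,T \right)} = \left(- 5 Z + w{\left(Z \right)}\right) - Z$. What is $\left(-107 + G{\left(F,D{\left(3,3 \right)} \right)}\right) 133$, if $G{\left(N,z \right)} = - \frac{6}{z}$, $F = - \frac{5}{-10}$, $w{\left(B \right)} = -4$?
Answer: $- \frac{156142}{11} \approx -14195.0$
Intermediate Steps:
$F = \frac{1}{2}$ ($F = \left(-5\right) \left(- \frac{1}{10}\right) = \frac{1}{2} \approx 0.5$)
$D{\left(Z,T \right)} = -4 - 6 Z$ ($D{\left(Z,T \right)} = \left(- 5 Z - 4\right) - Z = \left(-4 - 5 Z\right) - Z = -4 - 6 Z$)
$\left(-107 + G{\left(F,D{\left(3,3 \right)} \right)}\right) 133 = \left(-107 - \frac{6}{-4 - 18}\right) 133 = \left(-107 - \frac{6}{-22}\right) 133 = \left(-107 - - \frac{3}{11}\right) 133 = \left(-107 + \frac{3}{11}\right) 133 = \left(- \frac{1174}{11}\right) 133 = - \frac{156142}{11}$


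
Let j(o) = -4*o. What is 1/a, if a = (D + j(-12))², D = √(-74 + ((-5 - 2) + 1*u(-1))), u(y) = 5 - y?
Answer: (48 + 5*I*√3)⁻² ≈ 0.00039384 - 0.0001469*I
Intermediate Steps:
D = 5*I*√3 (D = √(-74 + ((-5 - 2) + 1*(5 - 1*(-1)))) = √(-74 + (-7 + 1*(5 + 1))) = √(-74 + (-7 + 1*6)) = √(-74 + (-7 + 6)) = √(-74 - 1) = √(-75) = 5*I*√3 ≈ 8.6602*I)
a = (48 + 5*I*√3)² (a = (5*I*√3 - 4*(-12))² = (5*I*√3 + 48)² = (48 + 5*I*√3)² ≈ 2229.0 + 831.38*I)
1/a = 1/(2229 + 480*I*√3)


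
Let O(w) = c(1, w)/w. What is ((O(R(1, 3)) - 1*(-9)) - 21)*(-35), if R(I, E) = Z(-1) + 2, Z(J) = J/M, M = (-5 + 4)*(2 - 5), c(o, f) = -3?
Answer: 483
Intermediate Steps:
M = 3 (M = -1*(-3) = 3)
Z(J) = J/3
R(I, E) = 5/3 (R(I, E) = (1/3)*(-1) + 2 = -1/3 + 2 = 5/3)
O(w) = -3/w
((O(R(1, 3)) - 1*(-9)) - 21)*(-35) = ((-3/5/3 - 1*(-9)) - 21)*(-35) = ((-3*3/5 + 9) - 21)*(-35) = ((-9/5 + 9) - 21)*(-35) = (36/5 - 21)*(-35) = -69/5*(-35) = 483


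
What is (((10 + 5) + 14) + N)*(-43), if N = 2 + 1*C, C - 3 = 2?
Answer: -1548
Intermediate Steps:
C = 5 (C = 3 + 2 = 5)
N = 7 (N = 2 + 1*5 = 2 + 5 = 7)
(((10 + 5) + 14) + N)*(-43) = (((10 + 5) + 14) + 7)*(-43) = ((15 + 14) + 7)*(-43) = (29 + 7)*(-43) = 36*(-43) = -1548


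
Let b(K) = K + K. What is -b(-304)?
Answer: 608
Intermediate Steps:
b(K) = 2*K
-b(-304) = -2*(-304) = -1*(-608) = 608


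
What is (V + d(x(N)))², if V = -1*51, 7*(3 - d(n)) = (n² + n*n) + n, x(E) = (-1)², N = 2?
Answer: 114921/49 ≈ 2345.3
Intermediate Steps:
x(E) = 1
d(n) = 3 - 2*n²/7 - n/7 (d(n) = 3 - ((n² + n*n) + n)/7 = 3 - ((n² + n²) + n)/7 = 3 - (2*n² + n)/7 = 3 - (n + 2*n²)/7 = 3 + (-2*n²/7 - n/7) = 3 - 2*n²/7 - n/7)
V = -51
(V + d(x(N)))² = (-51 + (3 - 2/7*1² - ⅐*1))² = (-51 + (3 - 2/7*1 - ⅐))² = (-51 + (3 - 2/7 - ⅐))² = (-51 + 18/7)² = (-339/7)² = 114921/49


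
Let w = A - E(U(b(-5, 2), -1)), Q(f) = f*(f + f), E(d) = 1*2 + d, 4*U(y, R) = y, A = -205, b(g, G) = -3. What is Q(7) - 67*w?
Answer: 55667/4 ≈ 13917.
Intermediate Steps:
U(y, R) = y/4
E(d) = 2 + d
Q(f) = 2*f² (Q(f) = f*(2*f) = 2*f²)
w = -825/4 (w = -205 - (2 + (¼)*(-3)) = -205 - (2 - ¾) = -205 - 1*5/4 = -205 - 5/4 = -825/4 ≈ -206.25)
Q(7) - 67*w = 2*7² - 67*(-825/4) = 2*49 + 55275/4 = 98 + 55275/4 = 55667/4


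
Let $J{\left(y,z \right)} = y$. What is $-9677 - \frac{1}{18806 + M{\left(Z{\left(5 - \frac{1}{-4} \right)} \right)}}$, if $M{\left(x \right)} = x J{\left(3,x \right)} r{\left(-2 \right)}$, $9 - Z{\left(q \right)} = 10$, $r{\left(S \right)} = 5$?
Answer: $- \frac{181840508}{18791} \approx -9677.0$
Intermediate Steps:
$Z{\left(q \right)} = -1$ ($Z{\left(q \right)} = 9 - 10 = -1$)
$M{\left(x \right)} = 15 x$ ($M{\left(x \right)} = x 3 \cdot 5 = 3 x 5 = 15 x$)
$-9677 - \frac{1}{18806 + M{\left(Z{\left(5 - \frac{1}{-4} \right)} \right)}} = -9677 - \frac{1}{18806 + 15 \left(-1\right)} = -9677 - \frac{1}{18806 - 15} = -9677 - \frac{1}{18791} = - \frac{181840508}{18791}$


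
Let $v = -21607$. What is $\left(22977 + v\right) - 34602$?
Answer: $-33232$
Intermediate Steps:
$\left(22977 + v\right) - 34602 = \left(22977 - 21607\right) - 34602 = 1370 - 34602 = -33232$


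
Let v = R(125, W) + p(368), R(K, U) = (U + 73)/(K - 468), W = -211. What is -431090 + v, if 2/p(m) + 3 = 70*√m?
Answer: -266626550766754/618494513 + 560*√23/1803191 ≈ -4.3109e+5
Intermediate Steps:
R(K, U) = (73 + U)/(-468 + K)
p(m) = 2/(-3 + 70*√m)
v = 138/343 + 2/(-3 + 280*√23) (v = (73 - 211)/(-468 + 125) + 2/(-3 + 70*√368) = -138/(-343) + 2/(-3 + 70*(4*√23)) = -1/343*(-138) + 2/(-3 + 280*√23) = 138/343 + 2/(-3 + 280*√23) ≈ 0.40383)
-431090 + v = -431090 + (248842416/618494513 + 560*√23/1803191) = -266626550766754/618494513 + 560*√23/1803191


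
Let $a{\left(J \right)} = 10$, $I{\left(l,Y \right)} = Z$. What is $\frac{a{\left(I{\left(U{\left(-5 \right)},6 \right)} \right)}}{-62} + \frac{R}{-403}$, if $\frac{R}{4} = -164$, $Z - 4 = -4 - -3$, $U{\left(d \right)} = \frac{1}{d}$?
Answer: $\frac{591}{403} \approx 1.4665$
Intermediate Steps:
$Z = 3$ ($Z = 4 - 1 = 3$)
$I{\left(l,Y \right)} = 3$
$R = -656$ ($R = 4 \left(-164\right) = -656$)
$\frac{a{\left(I{\left(U{\left(-5 \right)},6 \right)} \right)}}{-62} + \frac{R}{-403} = \frac{10}{-62} - \frac{656}{-403} = 10 \left(- \frac{1}{62}\right) - - \frac{656}{403} = - \frac{5}{31} + \frac{656}{403} = \frac{591}{403}$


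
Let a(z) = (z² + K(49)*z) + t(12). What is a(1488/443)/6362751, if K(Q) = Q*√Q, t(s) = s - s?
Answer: 76104752/416227840333 ≈ 0.00018284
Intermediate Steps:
t(s) = 0
K(Q) = Q^(3/2)
a(z) = z² + 343*z (a(z) = (z² + 49^(3/2)*z) + 0 = (z² + 343*z) + 0 = z² + 343*z)
a(1488/443)/6362751 = ((1488/443)*(343 + 1488/443))/6362751 = ((1488*(1/443))*(343 + 1488*(1/443)))*(1/6362751) = (1488*(343 + 1488/443)/443)*(1/6362751) = ((1488/443)*(153437/443))*(1/6362751) = (228314256/196249)*(1/6362751) = 76104752/416227840333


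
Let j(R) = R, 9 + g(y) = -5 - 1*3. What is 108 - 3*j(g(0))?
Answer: 159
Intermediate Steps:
g(y) = -17 (g(y) = -9 + (-5 - 1*3) = -9 + (-5 - 3) = -9 - 8 = -17)
108 - 3*j(g(0)) = 108 - 3*(-17) = 108 + 51 = 159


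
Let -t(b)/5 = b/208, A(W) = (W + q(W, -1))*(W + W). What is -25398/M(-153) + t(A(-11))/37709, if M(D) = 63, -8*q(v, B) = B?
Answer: -1806880519/4481984 ≈ -403.14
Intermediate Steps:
q(v, B) = -B/8
A(W) = 2*W*(⅛ + W) (A(W) = (W - ⅛*(-1))*(W + W) = (W + ⅛)*(2*W) = (⅛ + W)*(2*W) = 2*W*(⅛ + W))
t(b) = -5*b/208
-25398/M(-153) + t(A(-11))/37709 = -25398/63 - 5*(-11)*(1 + 8*(-11))/832/37709 = -25398*1/63 - 5*(-11)*(1 - 88)/832*(1/37709) = -2822/7 - 5*(-11)*(-87)/832*(1/37709) = -2822/7 - 5/208*957/4*(1/37709) = -2822/7 - 4785/832*1/37709 = -2822/7 - 4785/31373888 = -1806880519/4481984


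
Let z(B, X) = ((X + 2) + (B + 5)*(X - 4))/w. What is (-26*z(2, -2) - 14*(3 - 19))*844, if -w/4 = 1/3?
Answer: -502180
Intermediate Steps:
w = -4/3 ≈ -1.3333
z(B, X) = -3/2 - 3*X/4 - 3*(-4 + X)*(5 + B)/4 (z(B, X) = ((X + 2) + (B + 5)*(X - 4))/(-4/3) = ((2 + X) + (5 + B)*(-4 + X))*(-¾) = ((2 + X) + (-4 + X)*(5 + B))*(-¾) = (2 + X + (-4 + X)*(5 + B))*(-¾) = -3/2 - 3*X/4 - 3*(-4 + X)*(5 + B)/4)
(-26*z(2, -2) - 14*(3 - 19))*844 = (-26*(27/2 + 3*2 - 9/2*(-2) - ¾*2*(-2)) - 14*(3 - 19))*844 = (-26*(27/2 + 6 + 9 + 3) - 14*(-16))*844 = (-26*63/2 + 224)*844 = (-819 + 224)*844 = -595*844 = -502180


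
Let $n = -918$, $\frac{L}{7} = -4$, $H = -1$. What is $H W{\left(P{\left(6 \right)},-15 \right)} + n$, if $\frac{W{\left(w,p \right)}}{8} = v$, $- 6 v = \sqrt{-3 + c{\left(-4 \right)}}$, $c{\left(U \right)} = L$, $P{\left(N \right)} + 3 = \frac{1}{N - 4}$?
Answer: $-918 + \frac{4 i \sqrt{31}}{3} \approx -918.0 + 7.4237 i$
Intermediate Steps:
$P{\left(N \right)} = -3 + \frac{1}{-4 + N}$ ($P{\left(N \right)} = -3 + \frac{1}{N - 4} = -3 + \frac{1}{-4 + N}$)
$L = -28$ ($L = 7 \left(-4\right) = -28$)
$c{\left(U \right)} = -28$
$v = - \frac{i \sqrt{31}}{6}$ ($v = - \frac{\sqrt{-3 - 28}}{6} = - \frac{\sqrt{-31}}{6} = - \frac{i \sqrt{31}}{6} \approx - 0.92796 i$)
$W{\left(w,p \right)} = - \frac{4 i \sqrt{31}}{3}$ ($W{\left(w,p \right)} = 8 \left(- \frac{i \sqrt{31}}{6}\right) = - \frac{4 i \sqrt{31}}{3}$)
$H W{\left(P{\left(6 \right)},-15 \right)} + n = - \frac{\left(-4\right) i \sqrt{31}}{3} - 918 = \frac{4 i \sqrt{31}}{3} - 918 = -918 + \frac{4 i \sqrt{31}}{3}$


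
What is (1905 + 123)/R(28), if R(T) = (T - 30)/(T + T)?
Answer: -56784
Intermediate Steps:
R(T) = (-30 + T)/(2*T) (R(T) = (-30 + T)/((2*T)) = (-30 + T)*(1/(2*T)) = (-30 + T)/(2*T))
(1905 + 123)/R(28) = (1905 + 123)/(((½)*(-30 + 28)/28)) = 2028/(((½)*(1/28)*(-2))) = 2028/(-1/28) = 2028*(-28) = -56784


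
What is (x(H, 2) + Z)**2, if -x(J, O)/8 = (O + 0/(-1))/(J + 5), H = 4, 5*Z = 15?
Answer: 121/81 ≈ 1.4938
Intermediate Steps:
Z = 3 (Z = (1/5)*15 = 3)
x(J, O) = -8*O/(5 + J) (x(J, O) = -8*(O + 0/(-1))/(J + 5) = -8*(O + 0*(-1))/(5 + J) = -8*(O + 0)/(5 + J) = -8*O/(5 + J))
(x(H, 2) + Z)**2 = (-8*2/(5 + 4) + 3)**2 = (-8*2/9 + 3)**2 = (-8*2*1/9 + 3)**2 = (-16/9 + 3)**2 = (11/9)**2 = 121/81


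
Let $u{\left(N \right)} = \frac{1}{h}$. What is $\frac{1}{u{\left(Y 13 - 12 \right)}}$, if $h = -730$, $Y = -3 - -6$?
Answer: $-730$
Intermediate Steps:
$Y = 3$ ($Y = -3 + 6 = 3$)
$u{\left(N \right)} = - \frac{1}{730}$ ($u{\left(N \right)} = \frac{1}{-730} = - \frac{1}{730}$)
$\frac{1}{u{\left(Y 13 - 12 \right)}} = \frac{1}{- \frac{1}{730}} = -730$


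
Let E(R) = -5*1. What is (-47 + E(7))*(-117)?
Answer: 6084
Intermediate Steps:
E(R) = -5
(-47 + E(7))*(-117) = (-47 - 5)*(-117) = -52*(-117) = 6084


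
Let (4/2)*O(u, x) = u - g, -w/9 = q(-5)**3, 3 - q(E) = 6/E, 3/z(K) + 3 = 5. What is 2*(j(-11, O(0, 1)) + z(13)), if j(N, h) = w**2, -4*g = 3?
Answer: 13894158477/15625 ≈ 8.8923e+5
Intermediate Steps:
g = -3/4 (g = -1/4*3 = -3/4 ≈ -0.75000)
z(K) = 3/2 (z(K) = 3/(-3 + 5) = 3/2)
q(E) = 3 - 6/E
w = -83349/125 (w = -9*(3 - 6/(-5))**3 = -9*(3 - 6*(-1/5))**3 = -9*(3 + 6/5)**3 = -9*(21/5)**3 = -9*9261/125 = -83349/125 ≈ -666.79)
O(u, x) = 3/8 + u/2 (O(u, x) = (u - 1*(-3/4))/2 = (u + 3/4)/2 = (3/4 + u)/2 = 3/8 + u/2)
j(N, h) = 6947055801/15625 (j(N, h) = (-83349/125)**2 = 6947055801/15625)
2*(j(-11, O(0, 1)) + z(13)) = 2*(6947055801/15625 + 3/2) = 2*(13894158477/31250) = 13894158477/15625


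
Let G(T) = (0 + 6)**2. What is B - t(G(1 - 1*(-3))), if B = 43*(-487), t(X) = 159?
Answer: -21100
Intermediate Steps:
G(T) = 36 (G(T) = 6**2 = 36)
B = -20941
B - t(G(1 - 1*(-3))) = -20941 - 1*159 = -20941 - 159 = -21100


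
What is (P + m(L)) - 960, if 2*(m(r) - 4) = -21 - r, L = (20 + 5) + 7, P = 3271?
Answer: 4577/2 ≈ 2288.5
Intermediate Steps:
L = 32 (L = 25 + 7 = 32)
m(r) = -13/2 - r/2 (m(r) = 4 + (-21 - r)/2 = 4 + (-21/2 - r/2) = -13/2 - r/2)
(P + m(L)) - 960 = (3271 + (-13/2 - 1/2*32)) - 960 = (3271 + (-13/2 - 16)) - 960 = (3271 - 45/2) - 960 = 6497/2 - 960 = 4577/2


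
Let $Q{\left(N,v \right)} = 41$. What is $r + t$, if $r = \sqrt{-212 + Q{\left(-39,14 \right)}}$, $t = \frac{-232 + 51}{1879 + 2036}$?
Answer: $- \frac{181}{3915} + 3 i \sqrt{19} \approx -0.046232 + 13.077 i$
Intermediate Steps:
$t = - \frac{181}{3915} \approx -0.046232$
$r = 3 i \sqrt{19}$ ($r = \sqrt{-212 + 41} = \sqrt{-171} = 3 i \sqrt{19} \approx 13.077 i$)
$r + t = 3 i \sqrt{19} - \frac{181}{3915} = - \frac{181}{3915} + 3 i \sqrt{19}$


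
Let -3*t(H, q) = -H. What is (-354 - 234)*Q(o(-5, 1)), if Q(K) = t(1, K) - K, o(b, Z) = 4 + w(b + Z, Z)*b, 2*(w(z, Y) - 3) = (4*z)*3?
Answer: 63896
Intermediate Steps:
t(H, q) = H/3 (t(H, q) = -(-1)*H/3 = H/3)
w(z, Y) = 3 + 6*z (w(z, Y) = 3 + ((4*z)*3)/2 = 3 + (12*z)/2 = 3 + 6*z)
o(b, Z) = 4 + b*(3 + 6*Z + 6*b) (o(b, Z) = 4 + (3 + 6*(b + Z))*b = 4 + (3 + 6*(Z + b))*b = 4 + (3 + (6*Z + 6*b))*b = 4 + (3 + 6*Z + 6*b)*b = 4 + b*(3 + 6*Z + 6*b))
Q(K) = ⅓ - K (Q(K) = (⅓)*1 - K = ⅓ - K)
(-354 - 234)*Q(o(-5, 1)) = (-354 - 234)*(⅓ - (4 + 3*(-5)*(1 + 2*1 + 2*(-5)))) = -588*(⅓ - (4 + 3*(-5)*(1 + 2 - 10))) = -588*(⅓ - (4 + 3*(-5)*(-7))) = -588*(⅓ - (4 + 105)) = -588*(⅓ - 1*109) = -588*(⅓ - 109) = -588*(-326/3) = 63896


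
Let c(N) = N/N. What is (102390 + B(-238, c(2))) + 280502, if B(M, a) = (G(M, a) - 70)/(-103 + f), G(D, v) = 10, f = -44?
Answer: 18761728/49 ≈ 3.8289e+5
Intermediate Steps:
c(N) = 1
B(M, a) = 20/49 (B(M, a) = (10 - 70)/(-103 - 44) = -60/(-147) = -60*(-1/147) = 20/49)
(102390 + B(-238, c(2))) + 280502 = (102390 + 20/49) + 280502 = 5017130/49 + 280502 = 18761728/49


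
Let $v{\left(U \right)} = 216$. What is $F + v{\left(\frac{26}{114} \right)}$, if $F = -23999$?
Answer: $-23783$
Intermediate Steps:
$F + v{\left(\frac{26}{114} \right)} = -23999 + 216 = -23783$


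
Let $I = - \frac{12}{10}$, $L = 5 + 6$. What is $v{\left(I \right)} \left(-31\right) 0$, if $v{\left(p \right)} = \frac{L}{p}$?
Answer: $0$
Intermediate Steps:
$L = 11$
$I = - \frac{6}{5}$ ($I = \left(-12\right) \frac{1}{10} = - \frac{6}{5} \approx -1.2$)
$v{\left(p \right)} = \frac{11}{p}$
$v{\left(I \right)} \left(-31\right) 0 = \frac{11}{- \frac{6}{5}} \left(-31\right) 0 = 11 \left(- \frac{5}{6}\right) \left(-31\right) 0 = \left(- \frac{55}{6}\right) \left(-31\right) 0 = \frac{1705}{6} \cdot 0 = 0$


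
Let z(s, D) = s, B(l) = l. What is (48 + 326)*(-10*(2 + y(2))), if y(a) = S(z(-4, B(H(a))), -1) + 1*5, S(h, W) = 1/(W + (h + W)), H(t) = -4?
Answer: -76670/3 ≈ -25557.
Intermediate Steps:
S(h, W) = 1/(h + 2*W) (S(h, W) = 1/(W + (W + h)) = 1/(h + 2*W))
y(a) = 29/6 (y(a) = 1/(-4 + 2*(-1)) + 1*5 = 1/(-4 - 2) + 5 = 1/(-6) + 5 = -⅙ + 5 = 29/6)
(48 + 326)*(-10*(2 + y(2))) = (48 + 326)*(-10*(2 + 29/6)) = 374*(-10*41/6) = 374*(-205/3) = -76670/3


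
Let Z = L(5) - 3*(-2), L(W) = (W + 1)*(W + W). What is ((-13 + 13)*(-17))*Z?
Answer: 0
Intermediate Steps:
L(W) = 2*W*(1 + W) (L(W) = (1 + W)*(2*W) = 2*W*(1 + W))
Z = 66 (Z = 2*5*(1 + 5) - 3*(-2) = 2*5*6 + 6 = 60 + 6 = 66)
((-13 + 13)*(-17))*Z = ((-13 + 13)*(-17))*66 = (0*(-17))*66 = 0*66 = 0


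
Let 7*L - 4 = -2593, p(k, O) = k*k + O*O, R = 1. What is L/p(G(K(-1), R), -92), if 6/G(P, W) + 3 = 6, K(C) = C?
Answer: -2589/59276 ≈ -0.043677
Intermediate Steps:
G(P, W) = 2 (G(P, W) = 6/(-3 + 6) = 6/3 = 6*(⅓) = 2)
p(k, O) = O² + k² (p(k, O) = k² + O² = O² + k²)
L = -2589/7 (L = 4/7 + (⅐)*(-2593) = 4/7 - 2593/7 = -2589/7 ≈ -369.86)
L/p(G(K(-1), R), -92) = -2589/(7*((-92)² + 2²)) = -2589/(7*(8464 + 4)) = -2589/7/8468 = -2589/7*1/8468 = -2589/59276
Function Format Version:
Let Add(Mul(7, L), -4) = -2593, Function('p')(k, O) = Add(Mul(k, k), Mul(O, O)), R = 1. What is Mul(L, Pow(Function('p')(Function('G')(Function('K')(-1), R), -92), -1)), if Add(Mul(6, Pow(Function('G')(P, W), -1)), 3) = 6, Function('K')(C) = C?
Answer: Rational(-2589, 59276) ≈ -0.043677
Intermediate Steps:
Function('G')(P, W) = 2 (Function('G')(P, W) = Mul(6, Pow(Add(-3, 6), -1)) = Mul(6, Pow(3, -1)) = Mul(6, Rational(1, 3)) = 2)
Function('p')(k, O) = Add(Pow(O, 2), Pow(k, 2)) (Function('p')(k, O) = Add(Pow(k, 2), Pow(O, 2)) = Add(Pow(O, 2), Pow(k, 2)))
L = Rational(-2589, 7) (L = Add(Rational(4, 7), Mul(Rational(1, 7), -2593)) = Add(Rational(4, 7), Rational(-2593, 7)) = Rational(-2589, 7) ≈ -369.86)
Mul(L, Pow(Function('p')(Function('G')(Function('K')(-1), R), -92), -1)) = Mul(Rational(-2589, 7), Pow(Add(Pow(-92, 2), Pow(2, 2)), -1)) = Mul(Rational(-2589, 7), Pow(Add(8464, 4), -1)) = Mul(Rational(-2589, 7), Pow(8468, -1)) = Mul(Rational(-2589, 7), Rational(1, 8468)) = Rational(-2589, 59276)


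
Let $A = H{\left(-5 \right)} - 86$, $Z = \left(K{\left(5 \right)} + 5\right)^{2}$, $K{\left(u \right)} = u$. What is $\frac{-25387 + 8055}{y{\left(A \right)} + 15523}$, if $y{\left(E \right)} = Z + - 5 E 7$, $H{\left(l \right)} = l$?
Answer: $- \frac{4333}{4702} \approx -0.92152$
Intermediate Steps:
$Z = 100$ ($Z = \left(5 + 5\right)^{2} = 10^{2} = 100$)
$A = -91$ ($A = -5 - 86 = -91$)
$y{\left(E \right)} = 100 - 35 E$ ($y{\left(E \right)} = 100 + - 5 E 7 = 100 - 35 E$)
$\frac{-25387 + 8055}{y{\left(A \right)} + 15523} = \frac{-25387 + 8055}{\left(100 - -3185\right) + 15523} = - \frac{17332}{\left(100 + 3185\right) + 15523} = - \frac{17332}{3285 + 15523} = - \frac{17332}{18808} = \left(-17332\right) \frac{1}{18808} = - \frac{4333}{4702}$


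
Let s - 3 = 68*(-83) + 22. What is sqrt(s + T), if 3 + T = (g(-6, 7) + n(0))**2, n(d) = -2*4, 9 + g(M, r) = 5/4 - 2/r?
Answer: I*sqrt(4206047)/28 ≈ 73.245*I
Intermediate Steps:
g(M, r) = -31/4 - 2/r (g(M, r) = -9 + (5/4 - 2/r) = -31/4 - 2/r)
n(d) = -8
T = 199249/784 (T = -3 + ((-31/4 - 2/7) - 8)**2 = -3 + (-225/28 - 8)**2 = -3 + (-449/28)**2 = -3 + 201601/784 = 199249/784 ≈ 254.14)
s = -5619 (s = 3 + (68*(-83) + 22) = 3 + (-5644 + 22) = 3 - 5622 = -5619)
sqrt(s + T) = sqrt(-5619 + 199249/784) = sqrt(-4206047/784) = I*sqrt(4206047)/28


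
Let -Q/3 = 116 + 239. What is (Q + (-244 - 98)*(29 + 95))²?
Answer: 1889901729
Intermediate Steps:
Q = -1065 (Q = -3*(116 + 239) = -3*355 = -1065)
(Q + (-244 - 98)*(29 + 95))² = (-1065 + (-244 - 98)*(29 + 95))² = (-1065 - 342*124)² = (-1065 - 42408)² = (-43473)² = 1889901729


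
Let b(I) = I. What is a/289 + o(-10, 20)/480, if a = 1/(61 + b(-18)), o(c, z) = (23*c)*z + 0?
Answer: -1429093/149124 ≈ -9.5833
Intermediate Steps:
o(c, z) = 23*c*z (o(c, z) = 23*c*z + 0 = 23*c*z)
a = 1/43 (a = 1/(61 - 18) = 1/43 ≈ 0.023256)
a/289 + o(-10, 20)/480 = (1/43)/289 + (23*(-10)*20)/480 = (1/43)*(1/289) - 4600*1/480 = 1/12427 - 115/12 = -1429093/149124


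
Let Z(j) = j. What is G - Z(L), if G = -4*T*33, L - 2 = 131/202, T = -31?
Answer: 826049/202 ≈ 4089.4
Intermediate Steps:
L = 535/202 (L = 2 + 131/202 = 535/202 ≈ 2.6485)
G = 4092 (G = -4*(-31)*33 = 124*33 = 4092)
G - Z(L) = 4092 - 1*535/202 = 4092 - 535/202 = 826049/202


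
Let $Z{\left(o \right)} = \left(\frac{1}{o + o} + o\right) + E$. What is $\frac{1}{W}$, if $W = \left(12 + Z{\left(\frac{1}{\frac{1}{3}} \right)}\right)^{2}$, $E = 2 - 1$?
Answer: $\frac{36}{9409} \approx 0.0038261$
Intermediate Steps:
$E = 1$
$Z{\left(o \right)} = 1 + o + \frac{1}{2 o}$ ($Z{\left(o \right)} = \left(\frac{1}{o + o} + o\right) + 1 = \left(\frac{1}{2 o} + o\right) + 1 = \left(o + \frac{1}{2 o}\right) + 1 = 1 + o + \frac{1}{2 o}$)
$W = \frac{9409}{36}$ ($W = \left(12 + \left(1 + \frac{1}{\frac{1}{3}} + \frac{1}{2 \frac{1}{\frac{1}{3}}}\right)\right)^{2} = \left(12 + \left(1 + 3 + \frac{1}{2 \cdot 3}\right)\right)^{2} = \left(12 + \left(1 + 3 + \frac{1}{2} \cdot \frac{1}{3}\right)\right)^{2} = \left(12 + \left(1 + 3 + \frac{1}{6}\right)\right)^{2} = \left(12 + \frac{25}{6}\right)^{2} = \left(\frac{97}{6}\right)^{2} = \frac{9409}{36} \approx 261.36$)
$\frac{1}{W} = \frac{1}{\frac{9409}{36}} = \frac{36}{9409}$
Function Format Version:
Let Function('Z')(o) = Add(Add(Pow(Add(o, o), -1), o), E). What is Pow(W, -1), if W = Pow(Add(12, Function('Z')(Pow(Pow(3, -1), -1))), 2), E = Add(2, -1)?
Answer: Rational(36, 9409) ≈ 0.0038261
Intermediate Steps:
E = 1
Function('Z')(o) = Add(1, o, Mul(Rational(1, 2), Pow(o, -1))) (Function('Z')(o) = Add(Add(Pow(Add(o, o), -1), o), 1) = Add(Add(Pow(Mul(2, o), -1), o), 1) = Add(Add(Mul(Rational(1, 2), Pow(o, -1)), o), 1) = Add(Add(o, Mul(Rational(1, 2), Pow(o, -1))), 1) = Add(1, o, Mul(Rational(1, 2), Pow(o, -1))))
W = Rational(9409, 36) (W = Pow(Add(12, Add(1, Pow(Pow(3, -1), -1), Mul(Rational(1, 2), Pow(Pow(Pow(3, -1), -1), -1)))), 2) = Pow(Add(12, Add(1, Pow(Rational(1, 3), -1), Mul(Rational(1, 2), Pow(Pow(Rational(1, 3), -1), -1)))), 2) = Pow(Add(12, Add(1, 3, Mul(Rational(1, 2), Pow(3, -1)))), 2) = Pow(Add(12, Add(1, 3, Mul(Rational(1, 2), Rational(1, 3)))), 2) = Pow(Add(12, Add(1, 3, Rational(1, 6))), 2) = Pow(Add(12, Rational(25, 6)), 2) = Pow(Rational(97, 6), 2) = Rational(9409, 36) ≈ 261.36)
Pow(W, -1) = Pow(Rational(9409, 36), -1) = Rational(36, 9409)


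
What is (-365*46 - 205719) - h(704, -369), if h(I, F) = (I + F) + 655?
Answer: -223499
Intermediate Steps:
h(I, F) = 655 + F + I (h(I, F) = (F + I) + 655 = 655 + F + I)
(-365*46 - 205719) - h(704, -369) = (-365*46 - 205719) - (655 - 369 + 704) = (-16790 - 205719) - 1*990 = -222509 - 990 = -223499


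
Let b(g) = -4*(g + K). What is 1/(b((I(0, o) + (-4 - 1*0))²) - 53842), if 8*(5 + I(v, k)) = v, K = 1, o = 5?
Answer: -1/54170 ≈ -1.8460e-5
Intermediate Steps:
I(v, k) = -5 + v/8
b(g) = -4 - 4*g (b(g) = -4*(g + 1) = -4*(1 + g) = -4 - 4*g)
1/(b((I(0, o) + (-4 - 1*0))²) - 53842) = 1/((-4 - 4*((-5 + (⅛)*0) + (-4 - 1*0))²) - 53842) = 1/((-4 - 4*((-5 + 0) + (-4 + 0))²) - 53842) = 1/((-4 - 4*(-5 - 4)²) - 53842) = 1/((-4 - 4*(-9)²) - 53842) = 1/((-4 - 4*81) - 53842) = 1/((-4 - 324) - 53842) = 1/(-328 - 53842) = 1/(-54170) = -1/54170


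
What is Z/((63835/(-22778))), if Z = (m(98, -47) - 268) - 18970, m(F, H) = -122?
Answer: 88196416/12767 ≈ 6908.2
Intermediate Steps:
Z = -19360 (Z = (-122 - 268) - 18970 = -390 - 18970 = -19360)
Z/((63835/(-22778))) = -19360/(63835/(-22778)) = -19360/(63835*(-1/22778)) = -19360/(-63835/22778) = -19360*(-22778/63835) = 88196416/12767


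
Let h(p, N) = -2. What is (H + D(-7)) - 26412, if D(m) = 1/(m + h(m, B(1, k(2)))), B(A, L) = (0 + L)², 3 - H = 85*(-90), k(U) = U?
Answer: -168832/9 ≈ -18759.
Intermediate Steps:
H = 7653 (H = 3 - 85*(-90) = 3 - 1*(-7650) = 3 + 7650 = 7653)
B(A, L) = L²
D(m) = 1/(-2 + m) (D(m) = 1/(m - 2) = 1/(-2 + m))
(H + D(-7)) - 26412 = (7653 + 1/(-2 - 7)) - 26412 = (7653 + 1/(-9)) - 26412 = (7653 - ⅑) - 26412 = 68876/9 - 26412 = -168832/9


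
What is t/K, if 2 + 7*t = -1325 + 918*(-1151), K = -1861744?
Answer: 151135/1861744 ≈ 0.081179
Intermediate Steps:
t = -151135 (t = -2/7 + (-1325 + 918*(-1151))/7 = -2/7 + (-1325 - 1056618)/7 = -2/7 + (⅐)*(-1057943) = -2/7 - 1057943/7 = -151135)
t/K = -151135/(-1861744) = -151135*(-1/1861744) = 151135/1861744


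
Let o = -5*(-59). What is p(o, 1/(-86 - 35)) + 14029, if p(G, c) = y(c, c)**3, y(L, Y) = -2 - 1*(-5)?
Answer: 14056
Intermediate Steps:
o = 295
y(L, Y) = 3 (y(L, Y) = -2 + 5 = 3)
p(G, c) = 27 (p(G, c) = 3**3 = 27)
p(o, 1/(-86 - 35)) + 14029 = 27 + 14029 = 14056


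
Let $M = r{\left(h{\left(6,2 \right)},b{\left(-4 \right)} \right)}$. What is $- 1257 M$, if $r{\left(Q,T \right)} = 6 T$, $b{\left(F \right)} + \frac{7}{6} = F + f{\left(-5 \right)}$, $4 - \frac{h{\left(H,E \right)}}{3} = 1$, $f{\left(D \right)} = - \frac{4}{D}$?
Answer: $\frac{164667}{5} \approx 32933.0$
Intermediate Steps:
$h{\left(H,E \right)} = 9$ ($h{\left(H,E \right)} = 12 - 3 = 9$)
$b{\left(F \right)} = - \frac{11}{30} + F$ ($b{\left(F \right)} = - \frac{7}{6} + \left(F - \frac{4}{-5}\right) = - \frac{7}{6} + \left(F - - \frac{4}{5}\right) = - \frac{7}{6} + \left(F + \frac{4}{5}\right) = - \frac{7}{6} + \left(\frac{4}{5} + F\right) = - \frac{11}{30} + F$)
$M = - \frac{131}{5}$ ($M = 6 \left(- \frac{11}{30} - 4\right) = 6 \left(- \frac{131}{30}\right) = - \frac{131}{5} \approx -26.2$)
$- 1257 M = \left(-1257\right) \left(- \frac{131}{5}\right) = \frac{164667}{5}$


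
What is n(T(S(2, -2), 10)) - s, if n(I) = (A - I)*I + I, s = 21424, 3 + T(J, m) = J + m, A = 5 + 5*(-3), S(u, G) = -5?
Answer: -21446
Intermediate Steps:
A = -10 (A = 5 - 15 = -10)
T(J, m) = -3 + J + m (T(J, m) = -3 + (J + m) = -3 + J + m)
n(I) = I + I*(-10 - I) (n(I) = (-10 - I)*I + I = I*(-10 - I) + I = I + I*(-10 - I))
n(T(S(2, -2), 10)) - s = -(-3 - 5 + 10)*(9 + (-3 - 5 + 10)) - 1*21424 = -1*2*(9 + 2) - 21424 = -1*2*11 - 21424 = -22 - 21424 = -21446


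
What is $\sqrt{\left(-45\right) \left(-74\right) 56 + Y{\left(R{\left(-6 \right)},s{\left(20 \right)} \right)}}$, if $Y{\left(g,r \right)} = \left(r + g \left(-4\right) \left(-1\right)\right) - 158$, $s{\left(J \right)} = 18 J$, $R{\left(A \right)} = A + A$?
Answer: $\sqrt{186634} \approx 432.01$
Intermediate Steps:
$R{\left(A \right)} = 2 A$
$Y{\left(g,r \right)} = -158 + r + 4 g$ ($Y{\left(g,r \right)} = \left(r + - 4 g \left(-1\right)\right) - 158 = \left(r + 4 g\right) - 158 = -158 + r + 4 g$)
$\sqrt{\left(-45\right) \left(-74\right) 56 + Y{\left(R{\left(-6 \right)},s{\left(20 \right)} \right)}} = \sqrt{\left(-45\right) \left(-74\right) 56 + \left(-158 + 18 \cdot 20 + 4 \cdot 2 \left(-6\right)\right)} = \sqrt{3330 \cdot 56 + \left(-158 + 360 + 4 \left(-12\right)\right)} = \sqrt{186480 - -154} = \sqrt{186480 + 154} = \sqrt{186634}$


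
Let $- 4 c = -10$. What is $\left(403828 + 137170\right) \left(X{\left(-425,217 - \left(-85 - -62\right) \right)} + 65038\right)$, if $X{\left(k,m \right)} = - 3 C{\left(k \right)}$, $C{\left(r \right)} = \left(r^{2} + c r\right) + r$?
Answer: $-255553659751$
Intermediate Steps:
$c = \frac{5}{2}$ ($c = \left(- \frac{1}{4}\right) \left(-10\right) = \frac{5}{2} \approx 2.5$)
$C{\left(r \right)} = r^{2} + \frac{7 r}{2}$ ($C{\left(r \right)} = \left(r^{2} + \frac{5 r}{2}\right) + r = r^{2} + \frac{7 r}{2}$)
$X{\left(k,m \right)} = - \frac{3 k \left(7 + 2 k\right)}{2}$ ($X{\left(k,m \right)} = - 3 \frac{k \left(7 + 2 k\right)}{2} = - \frac{3 k \left(7 + 2 k\right)}{2}$)
$\left(403828 + 137170\right) \left(X{\left(-425,217 - \left(-85 - -62\right) \right)} + 65038\right) = \left(403828 + 137170\right) \left(\left(- \frac{3}{2}\right) \left(-425\right) \left(7 + 2 \left(-425\right)\right) + 65038\right) = 540998 \left(\left(- \frac{3}{2}\right) \left(-425\right) \left(7 - 850\right) + 65038\right) = 540998 \left(\left(- \frac{3}{2}\right) \left(-425\right) \left(-843\right) + 65038\right) = 540998 \left(- \frac{1074825}{2} + 65038\right) = 540998 \left(- \frac{944749}{2}\right) = -255553659751$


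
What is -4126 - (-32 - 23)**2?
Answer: -7151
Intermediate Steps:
-4126 - (-32 - 23)**2 = -4126 - 1*(-55)**2 = -4126 - 1*3025 = -4126 - 3025 = -7151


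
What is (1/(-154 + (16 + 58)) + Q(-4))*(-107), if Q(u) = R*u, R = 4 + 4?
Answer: 274027/80 ≈ 3425.3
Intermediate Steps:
R = 8
Q(u) = 8*u
(1/(-154 + (16 + 58)) + Q(-4))*(-107) = (1/(-154 + (16 + 58)) + 8*(-4))*(-107) = (1/(-154 + 74) - 32)*(-107) = (1/(-80) - 32)*(-107) = (-1/80 - 32)*(-107) = -2561/80*(-107) = 274027/80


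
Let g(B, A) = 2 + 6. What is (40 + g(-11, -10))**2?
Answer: 2304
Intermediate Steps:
g(B, A) = 8
(40 + g(-11, -10))**2 = (40 + 8)**2 = 48**2 = 2304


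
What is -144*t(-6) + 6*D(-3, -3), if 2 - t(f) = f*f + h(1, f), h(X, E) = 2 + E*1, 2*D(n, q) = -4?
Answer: 4308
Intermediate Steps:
D(n, q) = -2 (D(n, q) = (1/2)*(-4) = -2)
h(X, E) = 2 + E
t(f) = -f - f**2 (t(f) = 2 - (f*f + (2 + f)) = 2 - (f**2 + (2 + f)) = 2 - (2 + f + f**2) = 2 + (-2 - f - f**2) = -f - f**2)
-144*t(-6) + 6*D(-3, -3) = -(-864)*(-1 - 1*(-6)) + 6*(-2) = -(-864)*(-1 + 6) - 12 = -(-864)*5 - 12 = -144*(-30) - 12 = 4320 - 12 = 4308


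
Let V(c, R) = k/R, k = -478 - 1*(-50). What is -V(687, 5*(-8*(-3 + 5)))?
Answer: -107/20 ≈ -5.3500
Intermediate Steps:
k = -428 (k = -478 + 50 = -428)
V(c, R) = -428/R
-V(687, 5*(-8*(-3 + 5))) = -(-428)/(5*(-8*(-3 + 5))) = -(-428)/(5*(-8*2)) = -(-428)/(5*(-16)) = -(-428)/(-80) = -(-428)*(-1)/80 = -1*107/20 = -107/20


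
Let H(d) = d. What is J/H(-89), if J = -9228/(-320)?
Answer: -2307/7120 ≈ -0.32402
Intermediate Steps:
J = 2307/80 (J = -9228*(-1/320) = 2307/80 ≈ 28.837)
J/H(-89) = (2307/80)/(-89) = (2307/80)*(-1/89) = -2307/7120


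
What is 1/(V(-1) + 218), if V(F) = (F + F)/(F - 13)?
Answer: 7/1527 ≈ 0.0045841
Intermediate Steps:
V(F) = 2*F/(-13 + F) (V(F) = (2*F)/(-13 + F) = 2*F/(-13 + F))
1/(V(-1) + 218) = 1/(2*(-1)/(-13 - 1) + 218) = 1/(2*(-1)/(-14) + 218) = 1/(2*(-1)*(-1/14) + 218) = 1/(1/7 + 218) = 1/(1527/7) = 7/1527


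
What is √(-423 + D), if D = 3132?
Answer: 3*√301 ≈ 52.048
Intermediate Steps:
√(-423 + D) = √(-423 + 3132) = √2709 = 3*√301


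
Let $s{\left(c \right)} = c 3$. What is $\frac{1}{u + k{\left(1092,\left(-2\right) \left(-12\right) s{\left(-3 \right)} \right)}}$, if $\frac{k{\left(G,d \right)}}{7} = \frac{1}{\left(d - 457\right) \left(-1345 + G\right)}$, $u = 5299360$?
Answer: $\frac{170269}{902316727847} \approx 1.887 \cdot 10^{-7}$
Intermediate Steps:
$s{\left(c \right)} = 3 c$
$k{\left(G,d \right)} = \frac{7}{\left(-1345 + G\right) \left(-457 + d\right)}$ ($k{\left(G,d \right)} = \frac{7}{\left(d - 457\right) \left(-1345 + G\right)} = \frac{7}{\left(-457 + d\right) \left(-1345 + G\right)} = \frac{7}{\left(-1345 + G\right) \left(-457 + d\right)}$)
$\frac{1}{u + k{\left(1092,\left(-2\right) \left(-12\right) s{\left(-3 \right)} \right)}} = \frac{1}{5299360 + \frac{7}{614665 - 1345 \left(-2\right) \left(-12\right) 3 \left(-3\right) - 499044 + 1092 \left(-2\right) \left(-12\right) 3 \left(-3\right)}} = \frac{1}{5299360 + \frac{7}{614665 - 1345 \cdot 24 \left(-9\right) - 499044 + 1092 \cdot 24 \left(-9\right)}} = \frac{1}{5299360 + \frac{7}{614665 - -290520 - 499044 + 1092 \left(-216\right)}} = \frac{1}{5299360 + \frac{7}{614665 + 290520 - 499044 - 235872}} = \frac{1}{5299360 + \frac{7}{170269}} = \frac{1}{\frac{902316727847}{170269}} = \frac{170269}{902316727847}$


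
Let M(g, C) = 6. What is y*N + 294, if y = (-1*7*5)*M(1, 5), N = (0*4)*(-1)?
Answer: 294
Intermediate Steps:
N = 0 (N = 0*(-1) = 0)
y = -210 (y = (-1*7*5)*6 = -7*5*6 = -35*6 = -210)
y*N + 294 = -210*0 + 294 = 0 + 294 = 294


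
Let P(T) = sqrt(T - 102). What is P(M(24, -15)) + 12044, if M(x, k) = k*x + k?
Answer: 12044 + 3*I*sqrt(53) ≈ 12044.0 + 21.84*I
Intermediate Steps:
M(x, k) = k + k*x
P(T) = sqrt(-102 + T)
P(M(24, -15)) + 12044 = sqrt(-102 - 15*(1 + 24)) + 12044 = sqrt(-102 - 15*25) + 12044 = sqrt(-102 - 375) + 12044 = sqrt(-477) + 12044 = 3*I*sqrt(53) + 12044 = 12044 + 3*I*sqrt(53)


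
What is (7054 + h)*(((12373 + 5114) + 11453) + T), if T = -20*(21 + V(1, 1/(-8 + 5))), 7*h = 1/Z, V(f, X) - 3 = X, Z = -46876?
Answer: 2353220512450/11719 ≈ 2.0080e+8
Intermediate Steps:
V(f, X) = 3 + X
h = -1/328132 (h = (⅐)/(-46876) = (⅐)*(-1/46876) = -1/328132 ≈ -3.0476e-6)
T = -1420/3 (T = -20*(21 + (3 + 1/(-8 + 5))) = -20*(21 + (3 + 1/(-3))) = -20*(21 + (3 - ⅓)) = -20*(21 + 8/3) = -20*71/3 = -1420/3 ≈ -473.33)
(7054 + h)*(((12373 + 5114) + 11453) + T) = (7054 - 1/328132)*(((12373 + 5114) + 11453) - 1420/3) = 2314643127*((17487 + 11453) - 1420/3)/328132 = 2314643127*(28940 - 1420/3)/328132 = (2314643127/328132)*(85400/3) = 2353220512450/11719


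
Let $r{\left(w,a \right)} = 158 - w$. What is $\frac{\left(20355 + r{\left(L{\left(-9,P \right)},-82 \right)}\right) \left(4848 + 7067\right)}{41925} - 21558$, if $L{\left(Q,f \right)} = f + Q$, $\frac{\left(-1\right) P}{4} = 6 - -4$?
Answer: $- \frac{43921528}{2795} \approx -15714.0$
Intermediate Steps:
$P = -40$ ($P = - 4 \left(6 - -4\right) = - 4 \left(6 + 4\right) = \left(-4\right) 10 = -40$)
$L{\left(Q,f \right)} = Q + f$
$\frac{\left(20355 + r{\left(L{\left(-9,P \right)},-82 \right)}\right) \left(4848 + 7067\right)}{41925} - 21558 = \frac{\left(20355 + \left(158 - \left(-9 - 40\right)\right)\right) \left(4848 + 7067\right)}{41925} - 21558 = \left(20355 + \left(158 - -49\right)\right) 11915 \cdot \frac{1}{41925} - 21558 = \left(20355 + \left(158 + 49\right)\right) 11915 \cdot \frac{1}{41925} - 21558 = \left(20355 + 207\right) 11915 \cdot \frac{1}{41925} - 21558 = 20562 \cdot 11915 \cdot \frac{1}{41925} - 21558 = 244996230 \cdot \frac{1}{41925} - 21558 = \frac{16333082}{2795} - 21558 = - \frac{43921528}{2795}$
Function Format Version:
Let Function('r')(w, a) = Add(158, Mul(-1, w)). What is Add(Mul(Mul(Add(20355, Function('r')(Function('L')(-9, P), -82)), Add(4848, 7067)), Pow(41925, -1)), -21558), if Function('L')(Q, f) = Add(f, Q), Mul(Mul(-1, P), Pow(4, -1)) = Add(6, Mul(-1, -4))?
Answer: Rational(-43921528, 2795) ≈ -15714.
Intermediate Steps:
P = -40 (P = Mul(-4, Add(6, Mul(-1, -4))) = Mul(-4, Add(6, 4)) = Mul(-4, 10) = -40)
Function('L')(Q, f) = Add(Q, f)
Add(Mul(Mul(Add(20355, Function('r')(Function('L')(-9, P), -82)), Add(4848, 7067)), Pow(41925, -1)), -21558) = Add(Mul(Mul(Add(20355, Add(158, Mul(-1, Add(-9, -40)))), Add(4848, 7067)), Pow(41925, -1)), -21558) = Add(Mul(Mul(Add(20355, Add(158, Mul(-1, -49))), 11915), Rational(1, 41925)), -21558) = Add(Mul(Mul(Add(20355, Add(158, 49)), 11915), Rational(1, 41925)), -21558) = Add(Mul(Mul(Add(20355, 207), 11915), Rational(1, 41925)), -21558) = Add(Mul(Mul(20562, 11915), Rational(1, 41925)), -21558) = Add(Mul(244996230, Rational(1, 41925)), -21558) = Add(Rational(16333082, 2795), -21558) = Rational(-43921528, 2795)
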